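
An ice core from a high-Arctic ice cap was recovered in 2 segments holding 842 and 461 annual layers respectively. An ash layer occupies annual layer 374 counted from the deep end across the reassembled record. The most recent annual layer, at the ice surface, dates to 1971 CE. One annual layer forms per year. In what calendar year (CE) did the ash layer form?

Total annual layers = 842 + 461 = 1303.
The ash layer sits at annual layer 374 from the deep end, so 1303 − 374 = 929 annual layers formed after it.
Counting back 929 years from 1971 CE places the ash layer in 1971 − 929 = 1042 CE.

1042 CE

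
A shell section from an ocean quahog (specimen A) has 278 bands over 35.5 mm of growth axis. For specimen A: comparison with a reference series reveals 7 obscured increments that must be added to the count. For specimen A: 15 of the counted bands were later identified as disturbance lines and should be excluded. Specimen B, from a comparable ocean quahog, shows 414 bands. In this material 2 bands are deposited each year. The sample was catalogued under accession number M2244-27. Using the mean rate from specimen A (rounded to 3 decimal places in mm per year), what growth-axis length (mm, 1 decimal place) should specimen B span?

Specimen A: after corrections the count is 278 − 15 + 7 = 270 bands.
Specimen A: 270 bands at 2 per year is 270 / 2 = 135 years.
A: Extension rate ≈ 35.5 / 135 = 0.263 mm/year.
Specimen B: dividing by 2 bands per year: 414 / 2 = 207 years. B's length ≈ 0.263 × 207 = 54.4 mm.

54.4 mm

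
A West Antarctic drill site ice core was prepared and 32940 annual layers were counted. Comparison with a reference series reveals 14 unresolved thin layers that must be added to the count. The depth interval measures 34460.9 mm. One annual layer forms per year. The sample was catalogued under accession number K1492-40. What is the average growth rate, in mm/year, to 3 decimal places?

Correcting the raw count gives 32940 + 14 = 32954 true annual layers.
34460.9 mm over 32954 years gives 34460.9 / 32954 ≈ 1.046 mm/year.

1.046 mm/year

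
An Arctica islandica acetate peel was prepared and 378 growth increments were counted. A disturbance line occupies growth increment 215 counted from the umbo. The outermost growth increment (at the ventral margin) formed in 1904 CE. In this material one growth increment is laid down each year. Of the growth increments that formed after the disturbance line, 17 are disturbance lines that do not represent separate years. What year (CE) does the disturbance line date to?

378 − 215 = 163 growth increments lie beyond the disturbance line toward the ventral margin.
Excluding 17 false growth increments: 163 − 17 = 146.
1904 − 146 = 1758 CE.

1758 CE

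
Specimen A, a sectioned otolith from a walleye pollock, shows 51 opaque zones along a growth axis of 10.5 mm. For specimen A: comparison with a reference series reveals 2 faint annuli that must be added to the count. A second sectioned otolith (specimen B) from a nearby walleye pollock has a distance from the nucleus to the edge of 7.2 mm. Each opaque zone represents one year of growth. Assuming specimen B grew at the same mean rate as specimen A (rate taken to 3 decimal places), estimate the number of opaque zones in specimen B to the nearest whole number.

Specimen A: correcting the raw count gives 51 + 2 = 53 true opaque zones.
A: 10.5 mm over 53 years gives 10.5 / 53 ≈ 0.198 mm per year.
B spans 7.2 / 0.198 = 36.36 years ≈ 36 opaque zones.

36 opaque zones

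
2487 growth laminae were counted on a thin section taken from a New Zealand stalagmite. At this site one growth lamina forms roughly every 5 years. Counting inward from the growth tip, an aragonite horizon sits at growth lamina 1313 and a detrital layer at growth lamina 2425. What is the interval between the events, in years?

Separation: 2425 − 1313 = 1112 growth laminae.
At 5 years per growth lamina, 1112 × 5 = 5560 years.

5560 years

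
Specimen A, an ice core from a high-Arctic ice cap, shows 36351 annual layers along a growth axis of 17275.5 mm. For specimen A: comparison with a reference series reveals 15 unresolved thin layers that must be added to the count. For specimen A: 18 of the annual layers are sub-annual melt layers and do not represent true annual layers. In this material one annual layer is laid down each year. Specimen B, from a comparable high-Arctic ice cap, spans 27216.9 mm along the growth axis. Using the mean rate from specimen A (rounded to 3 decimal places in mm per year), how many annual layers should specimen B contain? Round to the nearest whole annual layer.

Specimen A: after corrections the count is 36351 − 18 + 15 = 36348 annual layers.
A: Mean rate = 17275.5 mm / 36348 years ≈ 0.475 mm/year.
For B, 27216.9 / 0.475 = 57298.74 years ≈ 57299 annual layers.

57299 annual layers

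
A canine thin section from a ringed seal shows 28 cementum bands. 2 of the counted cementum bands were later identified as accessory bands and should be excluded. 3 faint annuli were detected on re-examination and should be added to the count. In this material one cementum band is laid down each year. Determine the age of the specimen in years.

29 yr

After corrections the count is 28 − 2 + 3 = 29 cementum bands.
One cementum band per year makes the duration 29 years.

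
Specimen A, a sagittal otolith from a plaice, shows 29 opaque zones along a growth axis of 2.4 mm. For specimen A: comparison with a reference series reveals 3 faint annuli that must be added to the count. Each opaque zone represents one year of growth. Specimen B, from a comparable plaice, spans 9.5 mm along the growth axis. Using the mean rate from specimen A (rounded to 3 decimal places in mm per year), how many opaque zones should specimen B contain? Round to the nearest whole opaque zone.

Specimen A: true opaque zone count = 29 + 3 = 32.
A: Mean rate = 2.4 mm / 32 years ≈ 0.075 mm/year.
B spans 9.5 / 0.075 = 126.67 years ≈ 127 opaque zones.

127 opaque zones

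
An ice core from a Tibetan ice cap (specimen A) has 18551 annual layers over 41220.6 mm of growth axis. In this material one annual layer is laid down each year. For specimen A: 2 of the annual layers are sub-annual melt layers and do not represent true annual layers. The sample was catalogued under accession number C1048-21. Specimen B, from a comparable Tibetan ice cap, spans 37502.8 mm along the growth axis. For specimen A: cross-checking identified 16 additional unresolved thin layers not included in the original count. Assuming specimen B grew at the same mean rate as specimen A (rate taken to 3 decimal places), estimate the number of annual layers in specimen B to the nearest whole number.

Specimen A: adjusted count: 18551 − 2 + 16 = 18565 annual layers.
A: Mean rate = 41220.6 mm / 18565 years ≈ 2.220 mm/yr.
For B, 37502.8 / 2.220 = 16893.15 years ≈ 16893 annual layers.

16893 annual layers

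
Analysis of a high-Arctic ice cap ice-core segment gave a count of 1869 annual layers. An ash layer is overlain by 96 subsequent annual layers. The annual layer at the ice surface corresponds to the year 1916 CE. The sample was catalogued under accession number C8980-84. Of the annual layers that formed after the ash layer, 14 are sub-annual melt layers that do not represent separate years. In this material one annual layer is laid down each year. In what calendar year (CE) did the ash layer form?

96 annual layers formed after the ash layer.
Removing the 14 false annual layers leaves 96 − 14 = 82 true annual layers beyond the ash layer.
Counting back 82 years from 1916 CE places the ash layer in 1916 − 82 = 1834 CE.

1834 CE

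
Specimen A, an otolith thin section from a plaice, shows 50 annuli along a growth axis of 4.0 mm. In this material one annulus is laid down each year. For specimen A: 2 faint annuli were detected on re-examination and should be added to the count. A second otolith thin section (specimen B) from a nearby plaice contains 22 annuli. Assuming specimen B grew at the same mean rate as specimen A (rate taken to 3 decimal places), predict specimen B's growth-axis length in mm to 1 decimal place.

1.7 mm

Specimen A: after corrections the count is 50 + 2 = 52 annuli.
A: 4.0 mm over 52 years gives 4.0 / 52 ≈ 0.077 mm/year.
Length of B = 0.077 × 22 = 1.7 mm.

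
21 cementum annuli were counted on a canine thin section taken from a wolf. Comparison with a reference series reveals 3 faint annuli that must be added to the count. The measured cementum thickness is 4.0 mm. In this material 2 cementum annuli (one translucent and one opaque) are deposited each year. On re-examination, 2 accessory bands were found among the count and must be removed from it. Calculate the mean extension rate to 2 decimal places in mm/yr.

After corrections the count is 21 − 2 + 3 = 22 cementum annuli.
With 2 cementum annuli per year, 22 / 2 = 11 years.
4.0 mm over 11 years gives 4.0 / 11 ≈ 0.36 mm/yr.

0.36 mm/yr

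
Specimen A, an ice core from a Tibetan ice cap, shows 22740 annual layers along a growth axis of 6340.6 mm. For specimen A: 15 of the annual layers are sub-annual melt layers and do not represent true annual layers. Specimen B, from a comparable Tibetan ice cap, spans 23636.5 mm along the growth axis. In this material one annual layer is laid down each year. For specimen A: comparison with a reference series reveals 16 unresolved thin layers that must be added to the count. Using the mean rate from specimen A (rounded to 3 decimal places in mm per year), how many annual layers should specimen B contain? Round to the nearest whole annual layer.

84719 annual layers

Specimen A: correcting the raw count gives 22740 − 15 + 16 = 22741 true annual layers.
A: 6340.6 mm over 22741 years gives 6340.6 / 22741 ≈ 0.279 mm per year.
B spans 23636.5 / 0.279 = 84718.64 years ≈ 84719 annual layers.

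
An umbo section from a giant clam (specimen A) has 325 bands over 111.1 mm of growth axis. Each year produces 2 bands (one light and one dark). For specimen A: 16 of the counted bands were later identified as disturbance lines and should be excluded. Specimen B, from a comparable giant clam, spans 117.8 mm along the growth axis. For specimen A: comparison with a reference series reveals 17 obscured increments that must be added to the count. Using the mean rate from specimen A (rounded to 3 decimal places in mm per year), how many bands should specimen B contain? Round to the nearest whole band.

345 bands

Specimen A: true band count = 325 − 16 + 17 = 326.
Specimen A: dividing by 2 bands per year: 326 / 2 = 163 years.
A: Extension rate ≈ 111.1 / 163 = 0.682 mm/year.
Specimen B: 117.8 mm / 0.682 mm per year = 172.73 years; at 2 bands per year that is 172.73 × 2 ≈ 345 bands.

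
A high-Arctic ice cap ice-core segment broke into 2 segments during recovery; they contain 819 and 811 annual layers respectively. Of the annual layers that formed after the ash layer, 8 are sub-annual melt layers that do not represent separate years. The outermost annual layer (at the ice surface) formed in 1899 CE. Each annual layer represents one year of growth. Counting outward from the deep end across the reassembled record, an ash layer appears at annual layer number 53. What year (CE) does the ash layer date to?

330 CE

Total annual layers = 819 + 811 = 1630.
1630 − 53 = 1577 annual layers lie beyond the ash layer toward the ice surface.
Excluding 8 false annual layers: 1577 − 8 = 1569.
1899 − 1569 = 330 CE.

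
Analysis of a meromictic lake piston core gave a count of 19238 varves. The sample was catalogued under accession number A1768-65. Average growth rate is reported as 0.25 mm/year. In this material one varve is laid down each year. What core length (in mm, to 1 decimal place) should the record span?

4809.5 mm

19238 years of growth are recorded.
19238 years at 0.25 mm/year gives 0.25 × 19238 = 4809.5 mm.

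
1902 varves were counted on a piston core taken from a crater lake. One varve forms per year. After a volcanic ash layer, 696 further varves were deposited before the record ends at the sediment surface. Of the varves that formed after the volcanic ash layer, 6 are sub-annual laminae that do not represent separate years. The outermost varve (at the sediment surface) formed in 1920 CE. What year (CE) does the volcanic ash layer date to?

1230 CE

696 varves post-date the volcanic ash layer.
Excluding 6 false varves: 696 − 6 = 690.
1920 − 690 = 1230 CE.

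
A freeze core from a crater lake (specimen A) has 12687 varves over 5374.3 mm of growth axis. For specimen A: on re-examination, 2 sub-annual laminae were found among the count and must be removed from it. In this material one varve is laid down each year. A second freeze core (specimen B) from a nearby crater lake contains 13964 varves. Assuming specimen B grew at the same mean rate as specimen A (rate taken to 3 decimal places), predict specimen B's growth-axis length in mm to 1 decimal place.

5920.7 mm

Specimen A: adjusted count: 12687 − 2 = 12685 varves.
A: 5374.3 mm over 12685 years gives 5374.3 / 12685 ≈ 0.424 mm per year.
For B, 0.424 mm/year × 13964 years = 5920.7 mm.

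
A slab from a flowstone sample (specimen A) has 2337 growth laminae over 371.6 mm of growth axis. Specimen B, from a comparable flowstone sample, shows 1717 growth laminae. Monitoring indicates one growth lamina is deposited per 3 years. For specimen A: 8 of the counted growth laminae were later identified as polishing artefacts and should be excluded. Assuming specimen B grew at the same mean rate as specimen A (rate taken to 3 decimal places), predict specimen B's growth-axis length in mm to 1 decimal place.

Specimen A: after corrections the count is 2337 − 8 = 2329 growth laminae.
Specimen A: 2329 growth laminae at 3 years each span 2329 × 3 = 6987 years.
A: 371.6 mm over 6987 years gives 371.6 / 6987 ≈ 0.053 mm/year.
Specimen B: at 3 years per growth lamina, 1717 × 3 = 5151 years. For B, 0.053 mm/year × 5151 years = 273.0 mm.

273.0 mm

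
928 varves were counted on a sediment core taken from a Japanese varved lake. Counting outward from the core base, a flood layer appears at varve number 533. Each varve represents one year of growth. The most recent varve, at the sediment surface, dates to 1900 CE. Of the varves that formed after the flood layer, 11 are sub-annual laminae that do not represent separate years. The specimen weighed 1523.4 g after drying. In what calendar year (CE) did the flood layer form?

1516 CE

Between varve 533 and the sediment surface there are 928 − 533 = 395 varves.
395 − 11 false = 384 true varves after the flood layer.
1900 − 384 = 1516 CE.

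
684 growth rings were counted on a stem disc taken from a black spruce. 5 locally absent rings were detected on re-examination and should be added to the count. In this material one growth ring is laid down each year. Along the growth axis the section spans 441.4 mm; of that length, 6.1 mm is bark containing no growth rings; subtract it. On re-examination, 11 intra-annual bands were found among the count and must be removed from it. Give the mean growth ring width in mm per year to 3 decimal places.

0.642 mm per year

Adjusted count: 684 − 11 + 5 = 678 growth rings.
The growth record spans 441.4 − 6.1 = 435.3 mm.
Mean rate = 435.3 mm / 678 years ≈ 0.642 mm per year.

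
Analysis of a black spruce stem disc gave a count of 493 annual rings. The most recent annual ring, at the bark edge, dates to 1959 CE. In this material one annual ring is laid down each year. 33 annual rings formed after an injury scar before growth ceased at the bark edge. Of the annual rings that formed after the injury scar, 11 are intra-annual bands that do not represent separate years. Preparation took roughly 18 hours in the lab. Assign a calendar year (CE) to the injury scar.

33 annual rings formed after the injury scar.
Removing the 11 false annual rings leaves 33 − 11 = 22 true annual rings beyond the injury scar.
The annual ring at the bark edge is 1959 CE, so the injury scar dates to 1959 − 22 = 1937 CE.

1937 CE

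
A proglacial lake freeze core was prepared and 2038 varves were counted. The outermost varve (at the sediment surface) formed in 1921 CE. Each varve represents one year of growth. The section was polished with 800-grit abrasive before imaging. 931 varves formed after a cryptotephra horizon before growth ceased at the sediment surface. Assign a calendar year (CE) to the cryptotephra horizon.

990 CE

There are 931 varves younger than the cryptotephra horizon.
The varve at the sediment surface is 1921 CE, so the cryptotephra horizon dates to 1921 − 931 = 990 CE.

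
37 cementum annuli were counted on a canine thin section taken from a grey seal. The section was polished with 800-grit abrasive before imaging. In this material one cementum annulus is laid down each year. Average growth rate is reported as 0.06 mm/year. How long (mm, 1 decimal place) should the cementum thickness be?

2.2 mm

The record spans 37 years at 0.06 mm per year.
Predicted length = 0.06 mm/year × 37 years = 2.2 mm.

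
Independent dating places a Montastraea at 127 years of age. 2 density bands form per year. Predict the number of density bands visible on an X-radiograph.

With 2 density bands per year, 127 years would produce 127 × 2 = 254 density bands.
So 254 density bands should be present.

254 density bands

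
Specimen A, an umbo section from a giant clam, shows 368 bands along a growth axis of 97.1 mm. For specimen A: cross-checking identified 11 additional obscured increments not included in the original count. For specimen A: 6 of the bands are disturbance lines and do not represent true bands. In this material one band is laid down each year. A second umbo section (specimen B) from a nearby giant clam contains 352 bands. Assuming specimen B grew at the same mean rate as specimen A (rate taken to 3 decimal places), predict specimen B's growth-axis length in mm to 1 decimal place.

91.5 mm

Specimen A: true band count = 368 − 6 + 11 = 373.
A: Mean rate = 97.1 mm / 373 years ≈ 0.260 mm/yr.
B's length ≈ 0.260 × 352 = 91.5 mm.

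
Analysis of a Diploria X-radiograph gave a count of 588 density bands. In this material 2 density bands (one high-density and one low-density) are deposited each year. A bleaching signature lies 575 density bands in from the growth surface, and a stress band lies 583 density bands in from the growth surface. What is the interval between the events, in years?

4 years

583 − 575 = 8 density bands lie between the two events.
Dividing by 2 density bands per year: 8 / 2 = 4 years.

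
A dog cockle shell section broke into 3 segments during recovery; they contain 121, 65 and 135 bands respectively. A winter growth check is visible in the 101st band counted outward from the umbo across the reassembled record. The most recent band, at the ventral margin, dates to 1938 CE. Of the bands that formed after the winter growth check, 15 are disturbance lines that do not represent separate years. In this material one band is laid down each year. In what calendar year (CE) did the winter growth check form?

1733 CE

Total bands = 121 + 65 + 135 = 321.
321 − 101 = 220 bands lie beyond the winter growth check toward the ventral margin.
220 − 15 false = 205 true bands after the winter growth check.
1938 − 205 = 1733 CE.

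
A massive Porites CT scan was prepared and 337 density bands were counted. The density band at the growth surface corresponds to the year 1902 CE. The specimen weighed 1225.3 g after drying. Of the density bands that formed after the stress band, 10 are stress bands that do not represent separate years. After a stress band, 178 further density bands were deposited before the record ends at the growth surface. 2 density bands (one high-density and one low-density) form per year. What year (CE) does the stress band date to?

1818 CE

178 density bands formed after the stress band.
Removing the 10 false density bands leaves 178 − 10 = 168 true density bands beyond the stress band.
With 2 density bands per year, 168 / 2 = 84 years.
1902 − 84 = 1818 CE.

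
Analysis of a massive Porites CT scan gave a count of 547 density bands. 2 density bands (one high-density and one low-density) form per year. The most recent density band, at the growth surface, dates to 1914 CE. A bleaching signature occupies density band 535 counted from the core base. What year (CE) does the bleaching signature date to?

The bleaching signature sits at density band 535 from the core base, so 547 − 535 = 12 density bands formed after it.
12 density bands at 2 per year is 12 / 2 = 6 years.
1914 − 6 = 1908 CE.

1908 CE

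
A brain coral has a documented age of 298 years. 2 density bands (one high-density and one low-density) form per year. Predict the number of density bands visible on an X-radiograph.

596 density bands

With 2 density bands per year, 298 years would produce 298 × 2 = 596 density bands.
So 596 density bands should be present.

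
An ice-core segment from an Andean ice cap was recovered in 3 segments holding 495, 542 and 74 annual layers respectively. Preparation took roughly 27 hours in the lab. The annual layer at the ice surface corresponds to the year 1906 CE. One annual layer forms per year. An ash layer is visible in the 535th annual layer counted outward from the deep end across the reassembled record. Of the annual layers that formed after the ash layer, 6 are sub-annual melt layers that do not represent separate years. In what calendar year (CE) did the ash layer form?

Total annual layers = 495 + 542 + 74 = 1111.
The ash layer sits at annual layer 535 from the deep end, so 1111 − 535 = 576 annual layers formed after it.
Removing the 6 false annual layers leaves 576 − 6 = 570 true annual layers beyond the ash layer.
The annual layer at the ice surface is 1906 CE, so the ash layer dates to 1906 − 570 = 1336 CE.

1336 CE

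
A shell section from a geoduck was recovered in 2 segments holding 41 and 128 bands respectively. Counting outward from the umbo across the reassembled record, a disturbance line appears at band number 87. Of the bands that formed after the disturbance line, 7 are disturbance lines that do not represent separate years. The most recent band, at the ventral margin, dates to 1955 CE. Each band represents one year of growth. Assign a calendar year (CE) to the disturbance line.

1880 CE

Total bands = 41 + 128 = 169.
The disturbance line sits at band 87 from the umbo, so 169 − 87 = 82 bands formed after it.
Excluding 7 false bands: 82 − 7 = 75.
1955 − 75 = 1880 CE.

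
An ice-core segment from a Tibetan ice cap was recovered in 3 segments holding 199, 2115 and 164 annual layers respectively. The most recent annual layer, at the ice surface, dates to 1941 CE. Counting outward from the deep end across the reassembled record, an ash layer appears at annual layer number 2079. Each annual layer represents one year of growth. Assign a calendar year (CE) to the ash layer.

1542 CE

Total annual layers = 199 + 2115 + 164 = 2478.
2478 − 2079 = 399 annual layers lie beyond the ash layer toward the ice surface.
1941 − 399 = 1542 CE.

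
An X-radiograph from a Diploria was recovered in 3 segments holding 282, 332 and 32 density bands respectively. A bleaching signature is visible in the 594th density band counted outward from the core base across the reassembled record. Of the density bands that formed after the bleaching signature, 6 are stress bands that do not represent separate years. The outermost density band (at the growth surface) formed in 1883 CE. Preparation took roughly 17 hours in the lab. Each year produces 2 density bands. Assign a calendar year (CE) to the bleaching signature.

1860 CE

Total density bands = 282 + 332 + 32 = 646.
Between density band 594 and the growth surface there are 646 − 594 = 52 density bands.
Removing the 6 false density bands leaves 52 − 6 = 46 true density bands beyond the bleaching signature.
With 2 density bands per year, 46 / 2 = 23 years.
1883 − 23 = 1860 CE.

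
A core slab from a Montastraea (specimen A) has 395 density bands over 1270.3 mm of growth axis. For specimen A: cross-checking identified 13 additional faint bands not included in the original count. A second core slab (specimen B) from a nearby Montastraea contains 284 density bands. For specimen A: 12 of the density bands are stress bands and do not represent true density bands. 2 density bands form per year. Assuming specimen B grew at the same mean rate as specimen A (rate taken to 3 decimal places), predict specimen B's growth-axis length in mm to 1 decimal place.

Specimen A: adjusted count: 395 − 12 + 13 = 396 density bands.
Specimen A: dividing by 2 density bands per year: 396 / 2 = 198 years.
A: Extension rate ≈ 1270.3 / 198 = 6.416 mm/year.
Specimen B: 284 density bands at 2 per year is 284 / 2 = 142 years. B's length ≈ 6.416 × 142 = 911.1 mm.

911.1 mm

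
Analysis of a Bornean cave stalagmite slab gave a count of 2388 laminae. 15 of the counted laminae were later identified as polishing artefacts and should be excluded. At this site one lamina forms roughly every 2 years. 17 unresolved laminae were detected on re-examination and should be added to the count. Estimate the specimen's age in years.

Correcting the raw count gives 2388 − 15 + 17 = 2390 true laminae.
At 2 years per lamina, 2390 × 2 = 4780 years.

4780 years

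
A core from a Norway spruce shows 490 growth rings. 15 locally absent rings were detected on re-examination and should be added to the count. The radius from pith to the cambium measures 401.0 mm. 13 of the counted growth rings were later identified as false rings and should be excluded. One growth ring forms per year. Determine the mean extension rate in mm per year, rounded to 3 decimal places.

0.815 mm per year

True growth ring count = 490 − 13 + 15 = 492.
Mean rate = 401.0 mm / 492 years ≈ 0.815 mm per year.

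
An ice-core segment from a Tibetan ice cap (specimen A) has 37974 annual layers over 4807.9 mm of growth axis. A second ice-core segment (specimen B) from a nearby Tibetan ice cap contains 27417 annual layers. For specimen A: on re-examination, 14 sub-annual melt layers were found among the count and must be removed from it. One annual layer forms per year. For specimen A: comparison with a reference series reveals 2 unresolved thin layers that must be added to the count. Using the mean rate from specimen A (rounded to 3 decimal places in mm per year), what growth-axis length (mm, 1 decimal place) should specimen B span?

3482.0 mm

Specimen A: true annual layer count = 37974 − 14 + 2 = 37962.
A: Extension rate ≈ 4807.9 / 37962 = 0.127 mm/year.
Length of B = 0.127 × 27417 = 3482.0 mm.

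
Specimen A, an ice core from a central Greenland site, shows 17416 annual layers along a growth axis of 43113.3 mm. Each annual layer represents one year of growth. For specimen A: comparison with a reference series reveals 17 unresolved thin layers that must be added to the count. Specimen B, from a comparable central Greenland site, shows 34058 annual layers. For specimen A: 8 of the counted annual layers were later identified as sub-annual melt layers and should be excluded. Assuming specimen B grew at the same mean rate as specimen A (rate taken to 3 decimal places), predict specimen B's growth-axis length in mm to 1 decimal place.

Specimen A: true annual layer count = 17416 − 8 + 17 = 17425.
A: Extension rate ≈ 43113.3 / 17425 = 2.474 mm per year.
B's length ≈ 2.474 × 34058 = 84259.5 mm.

84259.5 mm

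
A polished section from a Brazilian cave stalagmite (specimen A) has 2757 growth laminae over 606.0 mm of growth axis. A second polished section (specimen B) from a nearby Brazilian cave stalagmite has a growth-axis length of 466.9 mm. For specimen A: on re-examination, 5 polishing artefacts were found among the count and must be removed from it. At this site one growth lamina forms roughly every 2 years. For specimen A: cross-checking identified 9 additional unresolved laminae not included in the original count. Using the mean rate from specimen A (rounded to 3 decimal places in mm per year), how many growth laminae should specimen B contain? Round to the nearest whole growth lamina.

2122 growth laminae

Specimen A: after corrections the count is 2757 − 5 + 9 = 2761 growth laminae.
Specimen A: multiplying by 2 years per growth lamina: 2761 × 2 = 5522 years.
A: 606.0 mm over 5522 years gives 606.0 / 5522 ≈ 0.110 mm/yr.
Specimen B: 466.9 mm / 0.110 mm per year = 4244.55 years; at 2 years per growth lamina that is 4244.55 / 2 ≈ 2122 growth laminae.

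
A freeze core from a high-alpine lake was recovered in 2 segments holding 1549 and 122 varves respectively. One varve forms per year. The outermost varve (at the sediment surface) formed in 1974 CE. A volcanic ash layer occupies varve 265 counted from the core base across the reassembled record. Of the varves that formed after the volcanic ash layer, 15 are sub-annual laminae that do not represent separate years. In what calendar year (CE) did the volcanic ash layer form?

583 CE

Total varves = 1549 + 122 = 1671.
1671 − 265 = 1406 varves lie beyond the volcanic ash layer toward the sediment surface.
Excluding 15 false varves: 1406 − 15 = 1391.
1974 − 1391 = 583 CE.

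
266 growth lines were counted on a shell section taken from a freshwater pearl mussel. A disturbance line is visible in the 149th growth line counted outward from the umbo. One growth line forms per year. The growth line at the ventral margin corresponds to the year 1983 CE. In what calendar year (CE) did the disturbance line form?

266 − 149 = 117 growth lines lie beyond the disturbance line toward the ventral margin.
1983 − 117 = 1866 CE.

1866 CE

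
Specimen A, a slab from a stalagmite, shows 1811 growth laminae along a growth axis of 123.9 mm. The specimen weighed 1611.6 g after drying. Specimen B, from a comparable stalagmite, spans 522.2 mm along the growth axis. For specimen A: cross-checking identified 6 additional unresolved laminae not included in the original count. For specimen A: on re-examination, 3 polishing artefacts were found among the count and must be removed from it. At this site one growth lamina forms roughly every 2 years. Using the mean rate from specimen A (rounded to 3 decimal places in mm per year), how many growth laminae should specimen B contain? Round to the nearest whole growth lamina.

Specimen A: adjusted count: 1811 − 3 + 6 = 1814 growth laminae.
Specimen A: 1814 growth laminae at 2 years each span 1814 × 2 = 3628 years.
A: Mean rate = 123.9 mm / 3628 years ≈ 0.034 mm/yr.
For B, 522.2 / 0.034 = 15358.82 years; at 2 years per growth lamina that is 15358.82 / 2 ≈ 7679 growth laminae.

7679 growth laminae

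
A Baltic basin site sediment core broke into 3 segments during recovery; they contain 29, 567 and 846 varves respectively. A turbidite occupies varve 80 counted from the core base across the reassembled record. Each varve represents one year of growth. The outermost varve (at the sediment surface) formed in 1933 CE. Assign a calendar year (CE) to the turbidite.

Total varves = 29 + 567 + 846 = 1442.
Between varve 80 and the sediment surface there are 1442 − 80 = 1362 varves.
The varve at the sediment surface is 1933 CE, so the turbidite dates to 1933 − 1362 = 571 CE.

571 CE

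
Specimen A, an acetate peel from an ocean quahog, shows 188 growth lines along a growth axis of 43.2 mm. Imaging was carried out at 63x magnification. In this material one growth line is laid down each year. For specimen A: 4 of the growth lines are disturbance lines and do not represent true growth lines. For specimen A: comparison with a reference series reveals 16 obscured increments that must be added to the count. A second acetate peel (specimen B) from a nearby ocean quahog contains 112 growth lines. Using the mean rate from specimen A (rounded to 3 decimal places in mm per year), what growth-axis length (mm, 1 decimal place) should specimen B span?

Specimen A: adjusted count: 188 − 4 + 16 = 200 growth lines.
A: Extension rate ≈ 43.2 / 200 = 0.216 mm per year.
Length of B = 0.216 × 112 = 24.2 mm.

24.2 mm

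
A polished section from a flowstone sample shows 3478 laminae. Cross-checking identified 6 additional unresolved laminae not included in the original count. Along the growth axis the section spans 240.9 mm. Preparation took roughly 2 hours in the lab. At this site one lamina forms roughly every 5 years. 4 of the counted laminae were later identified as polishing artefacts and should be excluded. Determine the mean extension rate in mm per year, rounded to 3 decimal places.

Adjusted count: 3478 − 4 + 6 = 3480 laminae.
3480 laminae at 5 years each span 3480 × 5 = 17400 years.
240.9 mm over 17400 years gives 240.9 / 17400 ≈ 0.014 mm per year.

0.014 mm per year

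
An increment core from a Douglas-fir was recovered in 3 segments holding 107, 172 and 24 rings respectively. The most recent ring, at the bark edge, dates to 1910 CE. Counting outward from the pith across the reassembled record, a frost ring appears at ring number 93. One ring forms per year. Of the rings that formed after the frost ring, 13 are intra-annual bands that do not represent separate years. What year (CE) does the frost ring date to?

Total rings = 107 + 172 + 24 = 303.
303 − 93 = 210 rings lie beyond the frost ring toward the bark edge.
210 − 13 false = 197 true rings after the frost ring.
1910 − 197 = 1713 CE.

1713 CE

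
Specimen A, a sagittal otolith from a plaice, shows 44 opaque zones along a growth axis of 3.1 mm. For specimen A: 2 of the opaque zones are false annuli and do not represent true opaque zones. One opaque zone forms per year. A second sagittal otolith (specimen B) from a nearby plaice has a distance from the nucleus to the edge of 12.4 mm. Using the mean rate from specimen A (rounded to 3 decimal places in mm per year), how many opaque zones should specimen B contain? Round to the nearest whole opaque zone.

168 opaque zones

Specimen A: adjusted count: 44 − 2 = 42 opaque zones.
A: Mean rate = 3.1 mm / 42 years ≈ 0.074 mm per year.
B spans 12.4 / 0.074 = 167.57 years ≈ 168 opaque zones.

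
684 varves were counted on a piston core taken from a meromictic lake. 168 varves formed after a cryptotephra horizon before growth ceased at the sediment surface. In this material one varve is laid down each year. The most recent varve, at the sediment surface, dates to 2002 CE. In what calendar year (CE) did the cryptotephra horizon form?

1834 CE

168 varves formed after the cryptotephra horizon.
The varve at the sediment surface is 2002 CE, so the cryptotephra horizon dates to 2002 − 168 = 1834 CE.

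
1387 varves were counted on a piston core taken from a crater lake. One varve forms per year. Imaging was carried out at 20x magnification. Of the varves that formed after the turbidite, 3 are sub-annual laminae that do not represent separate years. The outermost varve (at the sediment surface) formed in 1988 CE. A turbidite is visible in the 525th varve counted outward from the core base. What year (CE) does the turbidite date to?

1129 CE

The turbidite sits at varve 525 from the core base, so 1387 − 525 = 862 varves formed after it.
862 − 3 false = 859 true varves after the turbidite.
Counting back 859 years from 1988 CE places the turbidite in 1988 − 859 = 1129 CE.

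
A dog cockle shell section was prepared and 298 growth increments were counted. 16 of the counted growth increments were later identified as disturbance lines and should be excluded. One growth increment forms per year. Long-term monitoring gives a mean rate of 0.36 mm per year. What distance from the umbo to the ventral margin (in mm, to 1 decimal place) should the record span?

101.5 mm

True growth increment count = 298 − 16 = 282.
282 years at 0.36 mm/year gives 0.36 × 282 = 101.5 mm.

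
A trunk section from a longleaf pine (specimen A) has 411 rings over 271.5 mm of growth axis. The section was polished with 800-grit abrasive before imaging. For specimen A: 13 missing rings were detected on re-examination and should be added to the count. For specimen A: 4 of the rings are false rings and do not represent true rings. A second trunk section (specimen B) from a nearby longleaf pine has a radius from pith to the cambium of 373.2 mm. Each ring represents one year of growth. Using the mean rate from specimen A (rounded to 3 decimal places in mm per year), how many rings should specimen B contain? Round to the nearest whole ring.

Specimen A: true ring count = 411 − 4 + 13 = 420.
A: Extension rate ≈ 271.5 / 420 = 0.646 mm/yr.
Specimen B: 373.2 mm / 0.646 mm per year = 577.71 years ≈ 578 rings.

578 rings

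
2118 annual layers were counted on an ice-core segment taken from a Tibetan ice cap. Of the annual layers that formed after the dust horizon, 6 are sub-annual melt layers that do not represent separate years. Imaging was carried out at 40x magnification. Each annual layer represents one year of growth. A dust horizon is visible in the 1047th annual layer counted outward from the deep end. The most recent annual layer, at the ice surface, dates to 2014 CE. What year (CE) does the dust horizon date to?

Between annual layer 1047 and the ice surface there are 2118 − 1047 = 1071 annual layers.
Excluding 6 false annual layers: 1071 − 6 = 1065.
2014 − 1065 = 949 CE.

949 CE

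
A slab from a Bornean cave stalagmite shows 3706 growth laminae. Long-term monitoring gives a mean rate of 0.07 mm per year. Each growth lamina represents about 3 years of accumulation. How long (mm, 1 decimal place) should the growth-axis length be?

Multiplying by 3 years per growth lamina: 3706 × 3 = 11118 years.
Predicted length = 0.07 mm/year × 11118 years = 778.3 mm.

778.3 mm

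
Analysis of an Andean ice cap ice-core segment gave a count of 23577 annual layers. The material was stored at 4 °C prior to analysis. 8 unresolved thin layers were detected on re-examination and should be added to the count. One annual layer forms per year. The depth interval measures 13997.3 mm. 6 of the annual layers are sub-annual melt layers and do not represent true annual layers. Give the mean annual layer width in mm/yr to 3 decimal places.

Adjusted count: 23577 − 6 + 8 = 23579 annual layers.
13997.3 mm over 23579 years gives 13997.3 / 23579 ≈ 0.594 mm/yr.

0.594 mm/yr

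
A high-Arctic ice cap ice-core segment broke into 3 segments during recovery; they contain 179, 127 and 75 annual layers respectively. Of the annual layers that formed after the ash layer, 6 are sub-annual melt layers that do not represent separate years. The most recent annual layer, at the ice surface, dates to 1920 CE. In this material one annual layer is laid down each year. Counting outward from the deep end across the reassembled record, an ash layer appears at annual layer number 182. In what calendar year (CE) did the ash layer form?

1727 CE

Total annual layers = 179 + 127 + 75 = 381.
Between annual layer 182 and the ice surface there are 381 − 182 = 199 annual layers.
Removing the 6 false annual layers leaves 199 − 6 = 193 true annual layers beyond the ash layer.
Counting back 193 years from 1920 CE places the ash layer in 1920 − 193 = 1727 CE.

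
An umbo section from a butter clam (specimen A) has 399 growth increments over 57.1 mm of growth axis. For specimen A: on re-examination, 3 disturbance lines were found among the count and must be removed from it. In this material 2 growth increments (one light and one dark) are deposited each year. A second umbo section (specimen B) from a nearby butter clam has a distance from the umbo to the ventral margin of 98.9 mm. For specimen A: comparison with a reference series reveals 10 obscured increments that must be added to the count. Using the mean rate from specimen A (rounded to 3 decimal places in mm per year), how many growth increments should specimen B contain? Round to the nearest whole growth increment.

Specimen A: true growth increment count = 399 − 3 + 10 = 406.
Specimen A: dividing by 2 growth increments per year: 406 / 2 = 203 years.
A: 57.1 mm over 203 years gives 57.1 / 203 ≈ 0.281 mm per year.
B spans 98.9 / 0.281 = 351.96 years; at 2 growth increments per year that is 351.96 × 2 ≈ 704 growth increments.

704 growth increments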